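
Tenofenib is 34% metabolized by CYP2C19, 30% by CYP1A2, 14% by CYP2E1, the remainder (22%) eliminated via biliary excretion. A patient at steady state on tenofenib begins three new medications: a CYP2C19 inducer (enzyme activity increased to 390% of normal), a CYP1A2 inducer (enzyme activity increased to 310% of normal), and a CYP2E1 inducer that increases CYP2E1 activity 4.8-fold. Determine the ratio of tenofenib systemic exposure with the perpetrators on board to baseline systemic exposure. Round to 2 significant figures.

0.32

The CYP2C19 pathway (34% of clearance) rises to 3.9× activity: 0.34 × 3.9 = 1.326.
The CYP1A2 pathway (30% of clearance) increases to 3.1× activity: 0.3 × 3.1 = 0.93.
The CYP2E1 pathway (14% of clearance) increases to 4.8× activity: 0.14 × 4.8 = 0.672.
Non-CYP routes (22%) are unchanged.
New clearance relative to baseline: 1.326 + 0.93 + 0.672 + 0.22 = 3.148.
Systemic exposure ∝ 1/CL: fold-change = 1 / 3.148 = 0.32.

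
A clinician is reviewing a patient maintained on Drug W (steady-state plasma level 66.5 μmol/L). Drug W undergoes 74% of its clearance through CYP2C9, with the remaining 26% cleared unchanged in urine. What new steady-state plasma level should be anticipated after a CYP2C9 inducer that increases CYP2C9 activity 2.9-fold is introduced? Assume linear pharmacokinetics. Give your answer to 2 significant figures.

CYP2C9: 0.74 × 2.9 = 2.146
Other: 0.26 (unchanged)
New clearance relative to baseline: 2.146 + 0.26 = 2.406.
Steady-state plasma level ∝ 1/CL, so new value = 66.5 / 2.406 = 28 μmol/L.

28 μmol/L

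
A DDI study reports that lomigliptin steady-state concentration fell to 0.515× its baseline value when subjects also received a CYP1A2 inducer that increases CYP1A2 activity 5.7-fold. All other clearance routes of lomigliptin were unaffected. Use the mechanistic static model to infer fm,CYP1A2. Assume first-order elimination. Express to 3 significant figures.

Write x for the fraction cleared via CYP1A2. The observed steady-state concentration change means clearance rose to 1/0.515 = 1.942 of baseline.
Only the CYP1A2 route changed, so 1.942 = x·5.7 + (1 − x), giving x = 0.200.

0.200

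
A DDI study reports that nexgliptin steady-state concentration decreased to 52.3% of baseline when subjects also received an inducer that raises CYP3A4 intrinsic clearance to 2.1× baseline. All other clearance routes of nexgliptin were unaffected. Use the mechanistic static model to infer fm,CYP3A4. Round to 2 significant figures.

0.83

Let x = fm,CYP3A4. Because steady-state concentration ∝ 1/CL, relative clearance rose to 1/0.523 = 1.912.
Setting x·2.1 + (1 − x) = 1.912 and solving: x = (1.912 − 1)/(2.1 − 1) = 0.83.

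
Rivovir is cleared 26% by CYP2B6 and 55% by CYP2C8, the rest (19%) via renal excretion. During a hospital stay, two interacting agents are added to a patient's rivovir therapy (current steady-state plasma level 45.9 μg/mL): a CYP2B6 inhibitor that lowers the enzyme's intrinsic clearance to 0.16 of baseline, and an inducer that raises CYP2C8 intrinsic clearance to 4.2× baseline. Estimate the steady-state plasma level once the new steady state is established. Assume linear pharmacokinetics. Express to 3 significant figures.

18.1 μg/mL

CYP2B6: 0.26 × 0.16 = 0.0416
CYP2C8: 0.55 × 4.2 = 2.31
Other: 0.19 (unchanged)
New clearance relative to baseline: 0.0416 + 2.31 + 0.19 = 2.5416.
New steady-state plasma level = 45.9 / 2.5416 = 18.1 μg/mL (concentration scales inversely with clearance).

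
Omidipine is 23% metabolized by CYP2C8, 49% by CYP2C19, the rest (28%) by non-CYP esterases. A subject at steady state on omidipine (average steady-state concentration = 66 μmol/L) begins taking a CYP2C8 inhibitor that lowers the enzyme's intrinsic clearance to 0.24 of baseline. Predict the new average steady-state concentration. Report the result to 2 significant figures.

80 μmol/L

The CYP2C8 pathway (23% of clearance) drops to 0.24× activity: 0.23 × 0.24 = 0.0552.
CYP2C19 (49%) and the residual 28% are unaffected.
Relative clearance = 0.0552 + 0.49 + 0.28 = 0.8252.
New average steady-state concentration = baseline ÷ relative clearance = 66 / 0.8252 = 80 μmol/L.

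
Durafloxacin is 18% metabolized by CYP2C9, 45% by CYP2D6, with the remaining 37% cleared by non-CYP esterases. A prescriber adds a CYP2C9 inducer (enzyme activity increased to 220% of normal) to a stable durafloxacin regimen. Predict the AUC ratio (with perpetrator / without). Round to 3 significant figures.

0.822

The CYP2C9 pathway (18% of clearance) is boosted to 2.2× activity: 0.18 × 2.2 = 0.396.
CYP2D6 (45%) and the residual 37% are unaffected.
New clearance relative to baseline: 0.396 + 0.45 + 0.37 = 1.216.
AUC ratio = CL_old/CL_new = 1 / 1.216 = 0.822.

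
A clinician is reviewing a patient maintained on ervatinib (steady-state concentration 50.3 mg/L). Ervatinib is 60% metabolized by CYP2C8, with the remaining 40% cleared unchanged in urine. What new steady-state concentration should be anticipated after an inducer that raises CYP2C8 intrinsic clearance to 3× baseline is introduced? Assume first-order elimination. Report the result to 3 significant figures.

22.9 mg/L

The CYP2C8 pathway (60% of clearance) increases to 3× activity: 0.6 × 3 = 1.8.
The remaining 40% of clearance is unaffected.
Relative clearance = 1.8 + 0.4 = 2.2.
New steady-state concentration = baseline ÷ relative clearance = 50.3 / 2.2 = 22.9 mg/L.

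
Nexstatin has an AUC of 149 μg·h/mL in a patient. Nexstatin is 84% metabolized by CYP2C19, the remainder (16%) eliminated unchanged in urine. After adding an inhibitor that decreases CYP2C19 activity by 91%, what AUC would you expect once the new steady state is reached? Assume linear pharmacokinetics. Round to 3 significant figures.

632 μg·h/mL

The CYP2C19 pathway (84% of clearance) is reduced to 0.09× activity: 0.84 × 0.09 = 0.0756.
The remaining 16% of clearance is unaffected.
New clearance relative to baseline: 0.0756 + 0.16 = 0.2356.
With dosing unchanged, AUC scales as 1/CL: 149 / 0.2356 = 632 μg·h/mL.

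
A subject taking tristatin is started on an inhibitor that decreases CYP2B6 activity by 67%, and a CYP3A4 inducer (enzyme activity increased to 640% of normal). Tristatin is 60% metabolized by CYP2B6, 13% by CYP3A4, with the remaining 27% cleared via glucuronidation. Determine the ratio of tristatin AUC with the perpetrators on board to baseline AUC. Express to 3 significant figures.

0.769

The CYP2B6 pathway (60% of clearance) drops to 0.33× activity: 0.6 × 0.33 = 0.198.
The CYP3A4 pathway (13% of clearance) rises to 6.4× activity: 0.13 × 6.4 = 0.832.
Non-CYP routes (27%) are unchanged.
Relative clearance = 0.198 + 0.832 + 0.27 = 1.3.
Net AUC ratio = 1 / 1.3 = 0.769.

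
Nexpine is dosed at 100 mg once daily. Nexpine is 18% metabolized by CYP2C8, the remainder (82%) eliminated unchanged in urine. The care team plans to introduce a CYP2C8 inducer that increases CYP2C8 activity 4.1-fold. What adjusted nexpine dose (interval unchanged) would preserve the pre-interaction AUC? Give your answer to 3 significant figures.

156 mg

The CYP2C8 pathway (18% of clearance) increases to 4.1× activity: 0.18 × 4.1 = 0.738.
The remaining 82% of clearance is unaffected.
CL_new/CL_old = 0.738 + 0.82 = 1.558.
To maintain the same steady-state level, dose must scale with clearance: new dose = 100 × 1.558 = 156 mg.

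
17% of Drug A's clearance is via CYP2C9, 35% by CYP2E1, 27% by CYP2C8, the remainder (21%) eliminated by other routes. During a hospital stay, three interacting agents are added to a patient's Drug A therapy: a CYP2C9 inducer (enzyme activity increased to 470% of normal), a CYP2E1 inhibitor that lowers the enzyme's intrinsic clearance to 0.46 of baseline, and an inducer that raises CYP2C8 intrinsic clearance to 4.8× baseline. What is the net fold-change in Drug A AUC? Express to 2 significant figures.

The CYP2C9 pathway (17% of clearance) rises to 4.7× activity: 0.17 × 4.7 = 0.799.
The CYP2E1 pathway (35% of clearance) drops to 0.46× activity: 0.35 × 0.46 = 0.161.
The CYP2C8 pathway (27% of clearance) rises to 4.8× activity: 0.27 × 4.8 = 1.296.
Non-CYP routes (21%) are unchanged.
New clearance relative to baseline: 0.799 + 0.161 + 1.296 + 0.21 = 2.466.
Net AUC ratio = 1 / 2.466 = 0.41.

0.41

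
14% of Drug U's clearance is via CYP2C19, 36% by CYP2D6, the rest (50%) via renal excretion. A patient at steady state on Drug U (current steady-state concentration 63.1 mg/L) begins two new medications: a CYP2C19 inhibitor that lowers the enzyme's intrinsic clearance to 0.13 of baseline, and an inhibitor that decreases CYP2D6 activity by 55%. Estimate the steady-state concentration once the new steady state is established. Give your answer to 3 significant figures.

CYP2C19: 0.14 × 0.13 = 0.0182
CYP2D6: 0.36 × 0.45 = 0.162
Other: 0.5 (unchanged)
Relative clearance = 0.0182 + 0.162 + 0.5 = 0.6802.
Dividing the baseline by the relative clearance: 63.1 / 0.6802 = 92.8 mg/L.

92.8 mg/L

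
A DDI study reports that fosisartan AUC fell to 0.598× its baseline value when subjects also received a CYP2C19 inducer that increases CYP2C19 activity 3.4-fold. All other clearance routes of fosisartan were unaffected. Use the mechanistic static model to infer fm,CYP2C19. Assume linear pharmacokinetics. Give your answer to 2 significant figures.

CL'/CL = 1 / 0.598 = 1.672
3.4·fm + (1 − fm) = 1.672
fm = (1.672 − 1) / (3.4 − 1) = 0.28

0.28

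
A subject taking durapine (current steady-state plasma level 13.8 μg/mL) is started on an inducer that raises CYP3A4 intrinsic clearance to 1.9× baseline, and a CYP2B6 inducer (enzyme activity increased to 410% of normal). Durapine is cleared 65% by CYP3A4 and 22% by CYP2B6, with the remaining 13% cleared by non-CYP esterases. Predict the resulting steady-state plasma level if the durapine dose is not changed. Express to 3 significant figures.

CYP3A4: 0.65 × 1.9 = 1.235
CYP2B6: 0.22 × 4.1 = 0.902
Other: 0.13 (unchanged)
Relative clearance = 1.235 + 0.902 + 0.13 = 2.267.
New steady-state plasma level = 13.8 / 2.267 = 6.09 μg/mL (concentration scales inversely with clearance).

6.09 μg/mL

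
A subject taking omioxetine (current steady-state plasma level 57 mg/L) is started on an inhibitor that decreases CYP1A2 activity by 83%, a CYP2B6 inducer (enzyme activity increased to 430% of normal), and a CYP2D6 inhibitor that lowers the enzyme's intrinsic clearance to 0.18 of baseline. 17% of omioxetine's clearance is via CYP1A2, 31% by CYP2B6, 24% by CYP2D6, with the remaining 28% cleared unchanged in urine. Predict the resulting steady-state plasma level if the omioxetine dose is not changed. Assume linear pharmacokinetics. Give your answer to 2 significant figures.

34 mg/L

The CYP1A2 pathway (17% of clearance) drops to 0.17× activity: 0.17 × 0.17 = 0.0289.
The CYP2B6 pathway (31% of clearance) increases to 4.3× activity: 0.31 × 4.3 = 1.333.
The CYP2D6 pathway (24% of clearance) is reduced to 0.18× activity: 0.24 × 0.18 = 0.0432.
The remaining 28% of clearance is unaffected.
New clearance relative to baseline: 0.0289 + 1.333 + 0.0432 + 0.28 = 1.6851.
Steady-state plasma level ∝ 1/CL: new value = 57 / 1.6851 = 34 mg/L.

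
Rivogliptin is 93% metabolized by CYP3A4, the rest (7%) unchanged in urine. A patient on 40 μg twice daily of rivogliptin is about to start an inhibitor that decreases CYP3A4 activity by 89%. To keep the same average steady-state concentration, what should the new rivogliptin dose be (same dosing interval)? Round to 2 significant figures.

6.9 μg

The CYP3A4 pathway (93% of clearance) falls to 0.11× activity: 0.93 × 0.11 = 0.1023.
The remaining 7% of clearance is unaffected.
New clearance relative to baseline: 0.1023 + 0.07 = 0.1723.
To maintain the same steady-state level, dose must scale with clearance: new dose = 40 × 0.1723 = 6.9 μg.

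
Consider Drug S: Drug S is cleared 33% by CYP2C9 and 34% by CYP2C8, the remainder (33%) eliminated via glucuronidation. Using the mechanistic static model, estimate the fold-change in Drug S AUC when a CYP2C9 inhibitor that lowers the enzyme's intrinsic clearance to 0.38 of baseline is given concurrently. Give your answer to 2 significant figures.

1.3

The CYP2C9 pathway (33% of clearance) drops to 0.38× activity: 0.33 × 0.38 = 0.1254.
CYP2C8 (34%) and the residual 33% are unaffected.
New clearance relative to baseline: 0.1254 + 0.34 + 0.33 = 0.7954.
Since AUC ∝ 1/CL, the ratio is 1 / 0.7954 = 1.3.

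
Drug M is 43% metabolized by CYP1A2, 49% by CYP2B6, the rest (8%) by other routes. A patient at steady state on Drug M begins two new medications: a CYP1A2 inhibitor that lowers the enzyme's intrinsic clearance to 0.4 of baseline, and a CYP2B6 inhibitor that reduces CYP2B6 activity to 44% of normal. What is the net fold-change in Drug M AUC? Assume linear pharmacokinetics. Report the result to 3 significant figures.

The CYP1A2 pathway (43% of clearance) falls to 0.4× activity: 0.43 × 0.4 = 0.172.
The CYP2B6 pathway (49% of clearance) is reduced to 0.44× activity: 0.49 × 0.44 = 0.2156.
Non-CYP routes (8%) are unchanged.
CL_new/CL_old = 0.172 + 0.2156 + 0.08 = 0.4676.
AUC ∝ 1/CL: fold-change = 1 / 0.4676 = 2.14.

2.14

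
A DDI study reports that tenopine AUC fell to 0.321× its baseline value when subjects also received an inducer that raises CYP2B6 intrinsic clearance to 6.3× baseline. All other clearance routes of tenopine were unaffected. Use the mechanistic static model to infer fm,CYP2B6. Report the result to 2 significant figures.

CL'/CL = 1 / 0.321 = 3.115
6.3·fm + (1 − fm) = 3.115
fm = (3.115 − 1) / (6.3 − 1) = 0.40

0.40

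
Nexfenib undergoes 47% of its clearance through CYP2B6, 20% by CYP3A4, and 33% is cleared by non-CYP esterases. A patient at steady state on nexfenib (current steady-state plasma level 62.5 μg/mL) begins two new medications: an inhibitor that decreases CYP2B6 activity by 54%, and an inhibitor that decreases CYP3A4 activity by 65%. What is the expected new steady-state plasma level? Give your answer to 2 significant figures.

1.0 × 10² μg/mL

The CYP2B6 pathway (47% of clearance) falls to 0.46× activity: 0.47 × 0.46 = 0.2162.
The CYP3A4 pathway (20% of clearance) is reduced to 0.35× activity: 0.2 × 0.35 = 0.07.
Non-CYP routes (33%) are unchanged.
CL_new/CL_old = 0.2162 + 0.07 + 0.33 = 0.6162.
Steady-state plasma level ∝ 1/CL: new value = 62.5 / 0.6162 = 1.0 × 10² μg/mL.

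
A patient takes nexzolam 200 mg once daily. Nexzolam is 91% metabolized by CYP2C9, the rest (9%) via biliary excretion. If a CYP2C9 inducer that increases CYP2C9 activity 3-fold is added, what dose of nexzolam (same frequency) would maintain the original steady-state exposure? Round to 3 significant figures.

The CYP2C9 pathway (91% of clearance) rises to 3× activity: 0.91 × 3 = 2.73.
Non-CYP routes (9%) are unchanged.
Relative clearance = 2.73 + 0.09 = 2.82.
Exposure is unchanged when dose changes in proportion to clearance. New dose = 200 mg × 2.82 = 564 mg.

564 mg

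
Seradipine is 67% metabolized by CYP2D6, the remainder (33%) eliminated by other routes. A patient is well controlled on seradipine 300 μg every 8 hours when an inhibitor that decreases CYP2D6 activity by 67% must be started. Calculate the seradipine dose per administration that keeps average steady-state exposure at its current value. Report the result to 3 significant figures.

The CYP2D6 pathway (67% of clearance) falls to 0.33× activity: 0.67 × 0.33 = 0.2211.
The remaining 33% of clearance is unaffected.
New clearance relative to baseline: 0.2211 + 0.33 = 0.5511.
Css,avg = (dose rate)/CL, so holding Css fixed requires dose ∝ CL: 300 × 0.5511 = 165 μg.

165 μg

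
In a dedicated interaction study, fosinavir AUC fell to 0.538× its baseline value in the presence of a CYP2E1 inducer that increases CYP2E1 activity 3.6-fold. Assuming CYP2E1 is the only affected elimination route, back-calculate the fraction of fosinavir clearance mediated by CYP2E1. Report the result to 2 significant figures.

Write x for the fraction cleared via CYP2E1. The observed AUC change means clearance rose to 1/0.538 = 1.859 of baseline.
Setting x·3.6 + (1 − x) = 1.859 and solving: x = (1.859 − 1)/(3.6 − 1) = 0.33.

0.33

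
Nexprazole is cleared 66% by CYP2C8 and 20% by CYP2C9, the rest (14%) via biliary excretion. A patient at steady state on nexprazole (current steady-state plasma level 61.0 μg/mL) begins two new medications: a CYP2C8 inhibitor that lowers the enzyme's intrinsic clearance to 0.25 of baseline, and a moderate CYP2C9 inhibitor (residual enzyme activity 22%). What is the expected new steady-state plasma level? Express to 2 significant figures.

The CYP2C8 pathway (66% of clearance) falls to 0.25× activity: 0.66 × 0.25 = 0.165.
The CYP2C9 pathway (20% of clearance) is reduced to 0.22× activity: 0.2 × 0.22 = 0.044.
The remaining 14% of clearance is unaffected.
New clearance relative to baseline: 0.165 + 0.044 + 0.14 = 0.349.
New steady-state plasma level = 61.0 / 0.349 = 1.7 × 10² μg/mL (concentration scales inversely with clearance).

1.7 × 10² μg/mL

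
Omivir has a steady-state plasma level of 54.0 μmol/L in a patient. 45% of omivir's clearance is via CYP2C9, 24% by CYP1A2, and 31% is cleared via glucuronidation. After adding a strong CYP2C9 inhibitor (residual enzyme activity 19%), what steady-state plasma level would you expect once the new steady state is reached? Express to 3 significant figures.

The CYP2C9 pathway (45% of clearance) falls to 0.19× activity: 0.45 × 0.19 = 0.0855.
CYP1A2 (24%) and the residual 31% are unaffected.
Relative clearance = 0.0855 + 0.24 + 0.31 = 0.6355.
New steady-state plasma level = baseline ÷ relative clearance = 54.0 / 0.6355 = 85.0 μmol/L.

85.0 μmol/L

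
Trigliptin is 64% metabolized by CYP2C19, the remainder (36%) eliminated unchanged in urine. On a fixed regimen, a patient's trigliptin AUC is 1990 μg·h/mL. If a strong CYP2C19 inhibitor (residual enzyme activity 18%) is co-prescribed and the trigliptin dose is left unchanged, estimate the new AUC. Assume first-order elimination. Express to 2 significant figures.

The CYP2C19 pathway (64% of clearance) drops to 0.18× activity: 0.64 × 0.18 = 0.1152.
Non-CYP routes (36%) are unchanged.
New clearance relative to baseline: 0.1152 + 0.36 = 0.4752.
New AUC = baseline ÷ relative clearance = 1990 / 0.4752 = 4.2 × 10³ μg·h/mL.

4.2 × 10³ μg·h/mL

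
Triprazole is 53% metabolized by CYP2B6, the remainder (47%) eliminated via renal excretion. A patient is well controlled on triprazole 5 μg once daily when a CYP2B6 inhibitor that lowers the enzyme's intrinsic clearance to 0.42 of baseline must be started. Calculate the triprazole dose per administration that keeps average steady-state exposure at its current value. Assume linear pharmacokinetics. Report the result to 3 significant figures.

CYP2B6: 0.53 × 0.42 = 0.2226
Other: 0.47 (unchanged)
CL_new/CL_old = 0.2226 + 0.47 = 0.6926.
To maintain the same steady-state level, dose must scale with clearance: new dose = 5 × 0.6926 = 3.46 μg.

3.46 μg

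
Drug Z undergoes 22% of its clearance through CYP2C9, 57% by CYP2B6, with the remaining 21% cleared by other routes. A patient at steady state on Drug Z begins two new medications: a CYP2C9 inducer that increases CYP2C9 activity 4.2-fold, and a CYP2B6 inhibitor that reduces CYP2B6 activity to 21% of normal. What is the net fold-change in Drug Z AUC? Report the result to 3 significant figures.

0.798

The CYP2C9 pathway (22% of clearance) rises to 4.2× activity: 0.22 × 4.2 = 0.924.
The CYP2B6 pathway (57% of clearance) falls to 0.21× activity: 0.57 × 0.21 = 0.1197.
The remaining 21% of clearance is unaffected.
Relative clearance = 0.924 + 0.1197 + 0.21 = 1.2537.
Because AUC varies inversely with clearance, the combined effect is 1 / 1.2537 = 0.798.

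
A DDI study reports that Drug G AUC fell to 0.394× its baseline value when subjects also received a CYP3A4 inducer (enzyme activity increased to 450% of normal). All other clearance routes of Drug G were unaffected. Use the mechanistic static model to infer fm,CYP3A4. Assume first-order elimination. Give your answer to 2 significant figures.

0.44

Let x = fm,CYP3A4. Because AUC ∝ 1/CL, relative clearance rose to 1/0.394 = 2.538.
Setting x·4.5 + (1 − x) = 2.538 and solving: x = (2.538 − 1)/(4.5 − 1) = 0.44.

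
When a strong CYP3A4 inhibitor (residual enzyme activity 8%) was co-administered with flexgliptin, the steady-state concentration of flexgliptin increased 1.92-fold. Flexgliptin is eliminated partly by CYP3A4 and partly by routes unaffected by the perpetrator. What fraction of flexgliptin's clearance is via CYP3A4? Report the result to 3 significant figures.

Let fm be the CYP3A4 fraction. New clearance relative to baseline = fm × 0.08 + (1 − fm).
Steady-state concentration ratio = 1 / (new CL fraction), so new CL fraction = 1 / 1.92 = 0.5208.
fm × 0.08 + 1 − fm = 0.5208  ⇒  fm × (0.08 − 1) = −0.4792  ⇒  fm = 0.521.

0.521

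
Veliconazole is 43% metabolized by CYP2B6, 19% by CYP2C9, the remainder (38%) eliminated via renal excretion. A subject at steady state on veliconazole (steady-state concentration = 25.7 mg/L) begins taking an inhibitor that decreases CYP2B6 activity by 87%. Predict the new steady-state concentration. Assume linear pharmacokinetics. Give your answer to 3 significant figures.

41.1 mg/L

The CYP2B6 pathway (43% of clearance) drops to 0.13× activity: 0.43 × 0.13 = 0.0559.
CYP2C9 (19%) and the residual 38% are unaffected.
Relative clearance = 0.0559 + 0.19 + 0.38 = 0.6259.
New steady-state concentration = baseline ÷ relative clearance = 25.7 / 0.6259 = 41.1 mg/L.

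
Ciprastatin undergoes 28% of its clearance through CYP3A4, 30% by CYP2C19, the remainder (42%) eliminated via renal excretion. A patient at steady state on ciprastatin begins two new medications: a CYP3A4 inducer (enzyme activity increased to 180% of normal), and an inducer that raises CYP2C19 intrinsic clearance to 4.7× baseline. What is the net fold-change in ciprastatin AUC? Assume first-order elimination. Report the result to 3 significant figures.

CYP3A4: 0.28 × 1.8 = 0.504
CYP2C19: 0.3 × 4.7 = 1.41
Other: 0.42 (unchanged)
CL_new/CL_old = 0.504 + 1.41 + 0.42 = 2.334.
AUC ∝ 1/CL: fold-change = 1 / 2.334 = 0.428.

0.428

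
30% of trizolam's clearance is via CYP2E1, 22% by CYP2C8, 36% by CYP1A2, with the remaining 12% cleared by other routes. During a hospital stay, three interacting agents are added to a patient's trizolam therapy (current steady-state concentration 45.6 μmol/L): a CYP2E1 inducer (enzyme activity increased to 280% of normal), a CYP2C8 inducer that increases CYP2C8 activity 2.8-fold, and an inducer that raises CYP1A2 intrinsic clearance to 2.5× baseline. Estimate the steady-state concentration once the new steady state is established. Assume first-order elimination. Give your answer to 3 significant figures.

18.4 μmol/L

The CYP2E1 pathway (30% of clearance) rises to 2.8× activity: 0.3 × 2.8 = 0.84.
The CYP2C8 pathway (22% of clearance) is boosted to 2.8× activity: 0.22 × 2.8 = 0.616.
The CYP1A2 pathway (36% of clearance) increases to 2.5× activity: 0.36 × 2.5 = 0.9.
The remaining 12% of clearance is unaffected.
New clearance relative to baseline: 0.84 + 0.616 + 0.9 + 0.12 = 2.476.
Dividing the baseline by the relative clearance: 45.6 / 2.476 = 18.4 μmol/L.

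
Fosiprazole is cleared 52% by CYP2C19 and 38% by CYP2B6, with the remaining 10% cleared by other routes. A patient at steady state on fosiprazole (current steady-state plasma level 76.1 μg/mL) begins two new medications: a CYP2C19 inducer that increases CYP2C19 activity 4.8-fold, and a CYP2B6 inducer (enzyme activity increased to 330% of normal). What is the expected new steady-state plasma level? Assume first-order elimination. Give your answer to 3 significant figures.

19.8 μg/mL

CYP2C19: 0.52 × 4.8 = 2.496
CYP2B6: 0.38 × 3.3 = 1.254
Other: 0.1 (unchanged)
Relative clearance = 2.496 + 1.254 + 0.1 = 3.85.
Dividing the baseline by the relative clearance: 76.1 / 3.85 = 19.8 μg/mL.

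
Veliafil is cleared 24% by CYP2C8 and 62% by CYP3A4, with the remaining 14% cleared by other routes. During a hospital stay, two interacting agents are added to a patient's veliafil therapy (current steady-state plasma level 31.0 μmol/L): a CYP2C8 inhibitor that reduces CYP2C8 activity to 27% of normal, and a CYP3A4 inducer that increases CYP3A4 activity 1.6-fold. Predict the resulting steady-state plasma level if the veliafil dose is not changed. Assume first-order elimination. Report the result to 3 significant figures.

The CYP2C8 pathway (24% of clearance) is reduced to 0.27× activity: 0.24 × 0.27 = 0.0648.
The CYP3A4 pathway (62% of clearance) rises to 1.6× activity: 0.62 × 1.6 = 0.992.
The remaining 14% of clearance is unaffected.
New clearance relative to baseline: 0.0648 + 0.992 + 0.14 = 1.1968.
New steady-state plasma level = 31.0 / 1.1968 = 25.9 μmol/L (concentration scales inversely with clearance).

25.9 μmol/L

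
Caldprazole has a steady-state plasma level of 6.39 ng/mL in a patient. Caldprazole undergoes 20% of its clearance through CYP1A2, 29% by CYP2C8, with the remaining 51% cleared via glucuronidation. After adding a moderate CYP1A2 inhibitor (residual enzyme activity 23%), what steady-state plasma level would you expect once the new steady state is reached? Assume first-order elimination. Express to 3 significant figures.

CYP1A2: 0.2 × 0.23 = 0.046
CYP2C8: 0.29 (unchanged)
Other: 0.51 (unchanged)
Relative clearance = 0.046 + 0.29 + 0.51 = 0.846.
Steady-state plasma level ∝ 1/CL, so new value = 6.39 / 0.846 = 7.55 ng/mL.

7.55 ng/mL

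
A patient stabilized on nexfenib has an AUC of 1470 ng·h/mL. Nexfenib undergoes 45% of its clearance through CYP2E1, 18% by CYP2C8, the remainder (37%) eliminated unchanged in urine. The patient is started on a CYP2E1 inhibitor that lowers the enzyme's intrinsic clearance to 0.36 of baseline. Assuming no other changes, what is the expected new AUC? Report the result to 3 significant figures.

The CYP2E1 pathway (45% of clearance) is reduced to 0.36× activity: 0.45 × 0.36 = 0.162.
CYP2C8 (18%) and the residual 37% are unaffected.
New clearance relative to baseline: 0.162 + 0.18 + 0.37 = 0.712.
New AUC = baseline ÷ relative clearance = 1470 / 0.712 = 2.06 × 10³ ng·h/mL.

2.06 × 10³ ng·h/mL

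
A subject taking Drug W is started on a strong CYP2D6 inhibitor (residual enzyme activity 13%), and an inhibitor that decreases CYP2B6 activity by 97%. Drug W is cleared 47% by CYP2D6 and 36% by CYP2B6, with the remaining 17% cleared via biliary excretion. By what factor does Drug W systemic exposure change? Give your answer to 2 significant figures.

The CYP2D6 pathway (47% of clearance) is reduced to 0.13× activity: 0.47 × 0.13 = 0.0611.
The CYP2B6 pathway (36% of clearance) drops to 0.03× activity: 0.36 × 0.03 = 0.0108.
Non-CYP routes (17%) are unchanged.
CL_new/CL_old = 0.0611 + 0.0108 + 0.17 = 0.2419.
Systemic exposure ∝ 1/CL: fold-change = 1 / 0.2419 = 4.1.

4.1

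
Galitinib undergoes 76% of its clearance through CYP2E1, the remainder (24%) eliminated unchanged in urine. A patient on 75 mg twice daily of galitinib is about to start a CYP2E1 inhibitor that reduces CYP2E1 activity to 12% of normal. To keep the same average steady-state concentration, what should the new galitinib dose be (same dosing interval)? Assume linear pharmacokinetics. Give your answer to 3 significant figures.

The CYP2E1 pathway (76% of clearance) drops to 0.12× activity: 0.76 × 0.12 = 0.0912.
The remaining 24% of clearance is unaffected.
Relative clearance = 0.0912 + 0.24 = 0.3312.
Css,avg = (dose rate)/CL, so holding Css fixed requires dose ∝ CL: 75 × 0.3312 = 24.8 mg.

24.8 mg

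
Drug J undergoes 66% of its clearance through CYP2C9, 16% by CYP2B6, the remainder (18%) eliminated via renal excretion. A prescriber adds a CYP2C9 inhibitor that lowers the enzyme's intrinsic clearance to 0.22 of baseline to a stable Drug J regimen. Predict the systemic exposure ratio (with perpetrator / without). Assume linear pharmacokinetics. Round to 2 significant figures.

2.1

The CYP2C9 pathway (66% of clearance) is reduced to 0.22× activity: 0.66 × 0.22 = 0.1452.
CYP2B6 (16%) and the residual 18% are unaffected.
New clearance relative to baseline: 0.1452 + 0.16 + 0.18 = 0.4852.
Since systemic exposure ∝ 1/CL, the ratio is 1 / 0.4852 = 2.1.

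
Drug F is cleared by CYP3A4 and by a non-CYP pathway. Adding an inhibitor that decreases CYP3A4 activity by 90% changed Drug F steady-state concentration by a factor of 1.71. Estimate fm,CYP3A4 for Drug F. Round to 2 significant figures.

0.46

Call the CYP3A4 fraction fm. After the interaction, CL_new/CL_old = fm × 0.1 + (1 − fm).
Steady-state concentration ratio = 1 / (new CL fraction), so new CL fraction = 1 / 1.71 = 0.5848.
fm × 0.1 + 1 − fm = 0.5848  ⇒  fm × (0.1 − 1) = −0.4152  ⇒  fm = 0.46.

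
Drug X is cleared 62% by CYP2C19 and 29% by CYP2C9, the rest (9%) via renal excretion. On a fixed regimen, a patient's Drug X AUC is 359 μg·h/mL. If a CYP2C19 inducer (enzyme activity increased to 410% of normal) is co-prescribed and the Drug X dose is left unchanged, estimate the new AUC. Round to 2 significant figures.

CYP2C19: 0.62 × 4.1 = 2.542
CYP2C9: 0.29 (unchanged)
Other: 0.09 (unchanged)
CL_new/CL_old = 2.542 + 0.29 + 0.09 = 2.922.
AUC ∝ 1/CL, so new value = 359 / 2.922 = 1.2 × 10² μg·h/mL.

1.2 × 10² μg·h/mL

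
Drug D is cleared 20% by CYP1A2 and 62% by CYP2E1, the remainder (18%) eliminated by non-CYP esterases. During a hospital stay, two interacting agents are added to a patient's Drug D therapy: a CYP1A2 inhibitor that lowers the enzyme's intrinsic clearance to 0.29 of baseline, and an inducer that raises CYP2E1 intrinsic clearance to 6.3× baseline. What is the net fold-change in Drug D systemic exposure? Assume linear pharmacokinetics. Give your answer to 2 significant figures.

0.24

CYP1A2: 0.2 × 0.29 = 0.058
CYP2E1: 0.62 × 6.3 = 3.906
Other: 0.18 (unchanged)
Relative clearance = 0.058 + 3.906 + 0.18 = 4.144.
Because systemic exposure varies inversely with clearance, the combined effect is 1 / 4.144 = 0.24.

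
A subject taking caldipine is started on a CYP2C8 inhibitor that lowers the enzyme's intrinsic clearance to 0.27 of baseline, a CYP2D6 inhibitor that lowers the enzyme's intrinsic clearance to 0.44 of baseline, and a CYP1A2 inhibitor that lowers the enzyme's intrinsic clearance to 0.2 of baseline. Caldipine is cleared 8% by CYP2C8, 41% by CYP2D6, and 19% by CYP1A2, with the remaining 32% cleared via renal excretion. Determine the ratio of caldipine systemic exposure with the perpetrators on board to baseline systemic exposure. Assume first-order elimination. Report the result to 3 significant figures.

The CYP2C8 pathway (8% of clearance) drops to 0.27× activity: 0.08 × 0.27 = 0.0216.
The CYP2D6 pathway (41% of clearance) is reduced to 0.44× activity: 0.41 × 0.44 = 0.1804.
The CYP1A2 pathway (19% of clearance) drops to 0.2× activity: 0.19 × 0.2 = 0.038.
The remaining 32% of clearance is unaffected.
New clearance relative to baseline: 0.0216 + 0.1804 + 0.038 + 0.32 = 0.56.
Because systemic exposure varies inversely with clearance, the combined effect is 1 / 0.56 = 1.79.

1.79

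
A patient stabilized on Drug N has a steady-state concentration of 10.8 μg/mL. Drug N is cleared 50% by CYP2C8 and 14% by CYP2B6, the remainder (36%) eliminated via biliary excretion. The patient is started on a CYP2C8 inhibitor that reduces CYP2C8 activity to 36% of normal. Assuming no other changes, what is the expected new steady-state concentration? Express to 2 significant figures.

16 μg/mL

CYP2C8: 0.5 × 0.36 = 0.18
CYP2B6: 0.14 (unchanged)
Other: 0.36 (unchanged)
Relative clearance = 0.18 + 0.14 + 0.36 = 0.68.
With dosing unchanged, steady-state concentration scales as 1/CL: 10.8 / 0.68 = 16 μg/mL.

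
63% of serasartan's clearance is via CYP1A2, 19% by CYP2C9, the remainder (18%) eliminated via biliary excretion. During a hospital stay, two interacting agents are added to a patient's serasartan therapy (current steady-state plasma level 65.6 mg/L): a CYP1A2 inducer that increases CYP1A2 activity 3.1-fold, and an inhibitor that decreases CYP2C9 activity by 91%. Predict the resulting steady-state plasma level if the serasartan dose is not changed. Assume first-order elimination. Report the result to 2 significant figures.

The CYP1A2 pathway (63% of clearance) rises to 3.1× activity: 0.63 × 3.1 = 1.953.
The CYP2C9 pathway (19% of clearance) is reduced to 0.09× activity: 0.19 × 0.09 = 0.0171.
The remaining 18% of clearance is unaffected.
Relative clearance = 1.953 + 0.0171 + 0.18 = 2.1501.
Dividing the baseline by the relative clearance: 65.6 / 2.1501 = 31 mg/L.

31 mg/L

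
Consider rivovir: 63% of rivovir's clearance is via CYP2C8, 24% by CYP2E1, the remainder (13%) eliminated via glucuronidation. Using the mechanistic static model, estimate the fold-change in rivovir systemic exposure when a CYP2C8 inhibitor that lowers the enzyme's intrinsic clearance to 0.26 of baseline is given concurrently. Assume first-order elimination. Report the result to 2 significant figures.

The CYP2C8 pathway (63% of clearance) is reduced to 0.26× activity: 0.63 × 0.26 = 0.1638.
CYP2E1 (24%) and the residual 13% are unaffected.
Relative clearance = 0.1638 + 0.24 + 0.13 = 0.5338.
Systemic exposure ratio = CL_old/CL_new = 1 / 0.5338 = 1.9.

1.9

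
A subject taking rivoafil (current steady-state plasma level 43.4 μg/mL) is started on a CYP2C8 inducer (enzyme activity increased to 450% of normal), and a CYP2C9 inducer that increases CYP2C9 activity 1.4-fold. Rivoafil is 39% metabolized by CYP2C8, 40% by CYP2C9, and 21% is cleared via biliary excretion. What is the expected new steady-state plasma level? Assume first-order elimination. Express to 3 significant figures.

CYP2C8: 0.39 × 4.5 = 1.755
CYP2C9: 0.4 × 1.4 = 0.56
Other: 0.21 (unchanged)
CL_new/CL_old = 1.755 + 0.56 + 0.21 = 2.525.
New steady-state plasma level = 43.4 / 2.525 = 17.2 μg/mL (concentration scales inversely with clearance).

17.2 μg/mL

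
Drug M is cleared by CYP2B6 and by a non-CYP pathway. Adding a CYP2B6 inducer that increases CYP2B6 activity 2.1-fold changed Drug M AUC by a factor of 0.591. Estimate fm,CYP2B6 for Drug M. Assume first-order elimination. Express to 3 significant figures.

Write x for the fraction cleared via CYP2B6. The observed AUC change means clearance rose to 1/0.591 = 1.692 of baseline.
Only the CYP2B6 route changed, so 1.692 = x·2.1 + (1 − x), giving x = 0.629.

0.629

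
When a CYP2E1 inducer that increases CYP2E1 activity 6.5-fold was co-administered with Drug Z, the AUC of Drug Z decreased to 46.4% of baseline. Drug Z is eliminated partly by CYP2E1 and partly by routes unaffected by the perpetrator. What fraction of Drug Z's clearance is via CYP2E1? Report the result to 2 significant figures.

0.21

Let fm be the CYP2E1 fraction. New clearance relative to baseline = fm × 6.5 + (1 − fm).
AUC ratio = 1 / (new CL fraction), so new CL fraction = 1 / 0.464 = 2.155.
fm × 6.5 + 1 − fm = 2.155  ⇒  fm × (6.5 − 1) = 1.155  ⇒  fm = 0.21.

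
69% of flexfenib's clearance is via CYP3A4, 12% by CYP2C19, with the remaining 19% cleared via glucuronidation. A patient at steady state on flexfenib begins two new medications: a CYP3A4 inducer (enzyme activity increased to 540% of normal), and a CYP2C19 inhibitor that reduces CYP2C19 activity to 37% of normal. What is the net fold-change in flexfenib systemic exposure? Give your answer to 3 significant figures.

CYP3A4: 0.69 × 5.4 = 3.726
CYP2C19: 0.12 × 0.37 = 0.0444
Other: 0.19 (unchanged)
CL_new/CL_old = 3.726 + 0.0444 + 0.19 = 3.9604.
Because systemic exposure varies inversely with clearance, the combined effect is 1 / 3.9604 = 0.252.

0.252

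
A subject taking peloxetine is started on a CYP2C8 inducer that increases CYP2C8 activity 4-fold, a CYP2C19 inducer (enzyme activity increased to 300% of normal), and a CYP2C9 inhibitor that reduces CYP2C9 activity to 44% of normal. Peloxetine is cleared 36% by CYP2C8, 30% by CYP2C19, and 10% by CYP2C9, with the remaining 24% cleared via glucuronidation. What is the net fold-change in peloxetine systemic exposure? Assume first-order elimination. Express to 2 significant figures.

0.38

The CYP2C8 pathway (36% of clearance) increases to 4× activity: 0.36 × 4 = 1.44.
The CYP2C19 pathway (30% of clearance) is boosted to 3× activity: 0.3 × 3 = 0.9.
The CYP2C9 pathway (10% of clearance) drops to 0.44× activity: 0.1 × 0.44 = 0.044.
The remaining 24% of clearance is unaffected.
Relative clearance = 1.44 + 0.9 + 0.044 + 0.24 = 2.624.
Systemic exposure ∝ 1/CL: fold-change = 1 / 2.624 = 0.38.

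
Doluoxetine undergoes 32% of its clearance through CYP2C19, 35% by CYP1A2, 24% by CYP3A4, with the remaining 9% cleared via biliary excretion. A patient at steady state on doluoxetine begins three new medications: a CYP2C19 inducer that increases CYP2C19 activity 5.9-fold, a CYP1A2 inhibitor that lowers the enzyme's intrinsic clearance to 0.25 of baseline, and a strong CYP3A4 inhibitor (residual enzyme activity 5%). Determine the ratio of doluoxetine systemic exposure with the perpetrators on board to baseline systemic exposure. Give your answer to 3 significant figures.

CYP2C19: 0.32 × 5.9 = 1.888
CYP1A2: 0.35 × 0.25 = 0.0875
CYP3A4: 0.24 × 0.05 = 0.012
Other: 0.09 (unchanged)
Relative clearance = 1.888 + 0.0875 + 0.012 + 0.09 = 2.0775.
Net systemic exposure ratio = 1 / 2.0775 = 0.481.

0.481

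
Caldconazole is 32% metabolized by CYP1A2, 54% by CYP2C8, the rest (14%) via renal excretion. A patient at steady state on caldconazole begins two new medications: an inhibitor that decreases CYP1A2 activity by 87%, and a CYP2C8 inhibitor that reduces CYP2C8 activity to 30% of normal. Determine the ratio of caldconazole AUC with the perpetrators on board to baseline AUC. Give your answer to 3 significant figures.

2.91

CYP1A2: 0.32 × 0.13 = 0.0416
CYP2C8: 0.54 × 0.3 = 0.162
Other: 0.14 (unchanged)
New clearance relative to baseline: 0.0416 + 0.162 + 0.14 = 0.3436.
AUC ∝ 1/CL: fold-change = 1 / 0.3436 = 2.91.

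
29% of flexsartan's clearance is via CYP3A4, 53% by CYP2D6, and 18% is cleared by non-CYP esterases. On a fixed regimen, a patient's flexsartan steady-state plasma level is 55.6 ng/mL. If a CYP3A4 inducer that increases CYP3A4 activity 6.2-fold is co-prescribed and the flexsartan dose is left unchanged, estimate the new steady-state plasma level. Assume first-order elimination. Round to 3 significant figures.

The CYP3A4 pathway (29% of clearance) rises to 6.2× activity: 0.29 × 6.2 = 1.798.
CYP2D6 (53%) and the residual 18% are unaffected.
New clearance relative to baseline: 1.798 + 0.53 + 0.18 = 2.508.
With dosing unchanged, steady-state plasma level scales as 1/CL: 55.6 / 2.508 = 22.2 ng/mL.

22.2 ng/mL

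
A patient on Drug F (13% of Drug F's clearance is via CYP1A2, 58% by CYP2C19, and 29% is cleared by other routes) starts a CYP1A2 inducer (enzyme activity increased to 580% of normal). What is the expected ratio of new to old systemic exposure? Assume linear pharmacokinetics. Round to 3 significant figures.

CYP1A2: 0.13 × 5.8 = 0.754
CYP2C19: 0.58 (unchanged)
Other: 0.29 (unchanged)
New clearance relative to baseline: 0.754 + 0.58 + 0.29 = 1.624.
Since systemic exposure ∝ 1/CL, the ratio is 1 / 1.624 = 0.616.

0.616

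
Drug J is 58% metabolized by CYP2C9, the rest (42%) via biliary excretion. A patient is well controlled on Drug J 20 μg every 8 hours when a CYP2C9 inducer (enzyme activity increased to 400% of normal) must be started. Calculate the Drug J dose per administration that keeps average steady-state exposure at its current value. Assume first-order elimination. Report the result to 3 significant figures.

The CYP2C9 pathway (58% of clearance) is boosted to 4× activity: 0.58 × 4 = 2.32.
The remaining 42% of clearance is unaffected.
CL_new/CL_old = 2.32 + 0.42 = 2.74.
Exposure is unchanged when dose changes in proportion to clearance. New dose = 20 μg × 2.74 = 54.8 μg.

54.8 μg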